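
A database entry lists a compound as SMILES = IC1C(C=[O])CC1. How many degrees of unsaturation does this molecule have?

2

Degree of unsaturation = (number of rings) + (number of π bonds).
Ring closures in the SMILES: 1.
π bonds: 1 double bond (each 1 DoU) → 1 DoU from unsaturation.
Total DoU = 1 + 1 = 2.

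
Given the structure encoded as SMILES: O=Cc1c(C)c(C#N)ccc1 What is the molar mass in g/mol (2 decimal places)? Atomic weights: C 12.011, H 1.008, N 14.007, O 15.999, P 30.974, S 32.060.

145.16 g/mol

First, the molecular formula is C9H7NO (counting implicit H from valence).
  C: 9 × 12.011 = 108.099
  H: 7 × 1.008 = 7.056
  N: 1 × 14.007 = 14.007
  O: 1 × 15.999 = 15.999
Sum: 9×12.011 + 7×1.008 + 1×14.007 + 1×15.999 = 145.161 → 145.16 g/mol.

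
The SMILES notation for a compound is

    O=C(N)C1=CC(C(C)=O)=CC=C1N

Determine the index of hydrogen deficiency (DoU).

6

Molecular formula: C9H10N2O2.
DoU = (2C + 2 + N − H − X) / 2, where X is the halogen count and O/S are ignored.
    = (2·9 + 2 + 2 − 10 − 0) / 2 = 12 / 2 = 6.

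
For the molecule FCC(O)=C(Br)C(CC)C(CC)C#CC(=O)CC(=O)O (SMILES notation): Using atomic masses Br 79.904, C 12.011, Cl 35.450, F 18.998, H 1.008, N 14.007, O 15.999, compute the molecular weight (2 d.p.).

349.20 g/mol

First, the molecular formula is C14H18BrFO4 (counting implicit H from valence).
  Br: 1 × 79.904 = 79.904
  C: 14 × 12.011 = 168.154
  F: 1 × 18.998 = 18.998
  H: 18 × 1.008 = 18.144
  O: 4 × 15.999 = 63.996
Sum: 1×79.904 + 14×12.011 + 1×18.998 + 18×1.008 + 4×15.999 = 349.196 → 349.20 g/mol.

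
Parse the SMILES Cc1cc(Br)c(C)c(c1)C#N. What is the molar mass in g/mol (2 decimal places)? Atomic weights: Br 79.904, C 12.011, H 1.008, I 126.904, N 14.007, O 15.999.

First, the molecular formula is C9H8BrN (counting implicit H from valence).
  Br: 1 × 79.904 = 79.904
  C: 9 × 12.011 = 108.099
  H: 8 × 1.008 = 8.064
  N: 1 × 14.007 = 14.007
Sum: 1×79.904 + 9×12.011 + 8×1.008 + 1×14.007 = 210.074 → 210.07 g/mol.

210.07 g/mol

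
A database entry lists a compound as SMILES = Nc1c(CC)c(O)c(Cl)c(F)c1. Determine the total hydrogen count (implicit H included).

Walk through each heavy atom and fill implicit hydrogens from standard valence (C 4, N 3, O 2, S 2, halogen 1); for lowercase aromatic atoms, an aromatic c carries 1 H when it has two neighbours and 0 H with three, and aromatic n carries 0 H:
  atom 1: N, bond orders sum to 1 (valence 3) → 2 H
  atom 2: aromatic c, 3 neighbours → 0 H
  atom 3: aromatic c, 3 neighbours → 0 H
  atom 4: C, bond orders sum to 2 (valence 4) → 2 H
  atom 5: C, bond orders sum to 1 (valence 4) → 3 H
  atom 6: aromatic c, 3 neighbours → 0 H
  atom 7: O, bond orders sum to 1 (valence 2) → 1 H
  atom 8: aromatic c, 3 neighbours → 0 H
  atom 9: Cl (halogen, monovalent) → 0 H
  atom 10: aromatic c, 3 neighbours → 0 H
  atom 11: F (halogen, monovalent) → 0 H
  atom 12: aromatic c, 2 neighbours → 1 H
Total hydrogens: 9.

9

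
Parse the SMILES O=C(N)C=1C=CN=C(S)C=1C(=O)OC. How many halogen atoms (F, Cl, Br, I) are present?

0

Scan the SMILES for the halogen motif — none present.
Groups that are present: 1 amide, 1 ester, 1 thiol.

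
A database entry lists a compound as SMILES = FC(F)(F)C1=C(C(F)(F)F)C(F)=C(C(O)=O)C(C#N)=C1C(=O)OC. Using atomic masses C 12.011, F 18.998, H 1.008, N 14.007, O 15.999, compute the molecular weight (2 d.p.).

First, the molecular formula is C12H4F7NO4 (counting implicit H from valence).
  C: 12 × 12.011 = 144.132
  F: 7 × 18.998 = 132.986
  H: 4 × 1.008 = 4.032
  N: 1 × 14.007 = 14.007
  O: 4 × 15.999 = 63.996
Sum: 12×12.011 + 7×18.998 + 4×1.008 + 1×14.007 + 4×15.999 = 359.153 → 359.15 g/mol.

359.15 g/mol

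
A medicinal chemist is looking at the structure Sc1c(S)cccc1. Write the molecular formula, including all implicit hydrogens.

Walk through each heavy atom and fill implicit hydrogens from standard valence (C 4, N 3, O 2, S 2, halogen 1); for lowercase aromatic atoms, an aromatic c carries 1 H when it has two neighbours and 0 H with three, and aromatic n carries 0 H:
  atom 1: S, bond orders sum to 1 (valence 2) → 1 H
  atom 2: aromatic c, 3 neighbours → 0 H
  atom 3: aromatic c, 3 neighbours → 0 H
  atom 4: S, bond orders sum to 1 (valence 2) → 1 H
  atom 5: aromatic c, 2 neighbours → 1 H
  atom 6: aromatic c, 2 neighbours → 1 H
  atom 7: aromatic c, 2 neighbours → 1 H
  atom 8: aromatic c, 2 neighbours → 1 H
Totals → C:6, H:6, S:2.

C6H6S2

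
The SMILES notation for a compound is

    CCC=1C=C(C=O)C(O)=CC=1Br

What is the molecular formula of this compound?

C9H9BrO2

Walk through each heavy atom and fill implicit hydrogens from standard valence (C 4, N 3, O 2, S 2, halogen 1):
  atom 1: C, bond orders sum to 1 (valence 4) → 3 H
  atom 2: C, bond orders sum to 2 (valence 4) → 2 H
  atom 3: C, bond orders sum to 4 (valence 4) → 0 H
  atom 4: C, bond orders sum to 3 (valence 4) → 1 H
  atom 5: C, bond orders sum to 4 (valence 4) → 0 H
  atom 6: C, bond orders sum to 3 (valence 4) → 1 H
  atom 7: O, bond orders sum to 2 (valence 2) → 0 H
  atom 8: C, bond orders sum to 4 (valence 4) → 0 H
  atom 9: O, bond orders sum to 1 (valence 2) → 1 H
  atom 10: C, bond orders sum to 3 (valence 4) → 1 H
  atom 11: C, bond orders sum to 4 (valence 4) → 0 H
  atom 12: Br (halogen, monovalent) → 0 H
Totals → C:9, H:9, Br:1, O:2.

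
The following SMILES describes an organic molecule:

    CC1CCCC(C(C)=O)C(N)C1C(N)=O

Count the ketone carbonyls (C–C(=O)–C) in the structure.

1

The ketone motif appears at heavy-atom position 7 in the SMILES.
Other groups present: 1 amide, 1 primary amine.
Ketone count: 1.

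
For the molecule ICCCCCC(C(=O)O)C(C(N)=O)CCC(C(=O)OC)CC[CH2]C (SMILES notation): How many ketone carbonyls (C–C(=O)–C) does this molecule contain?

Scan the SMILES for the ketone motif — none present.
Groups that are present: 1 amide, 1 carboxylic acid, 1 ester.

0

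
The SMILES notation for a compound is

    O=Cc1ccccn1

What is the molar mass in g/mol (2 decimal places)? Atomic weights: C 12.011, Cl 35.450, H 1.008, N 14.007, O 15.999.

First, the molecular formula is C6H5NO (counting implicit H from valence).
  C: 6 × 12.011 = 72.066
  H: 5 × 1.008 = 5.040
  N: 1 × 14.007 = 14.007
  O: 1 × 15.999 = 15.999
Sum: 6×12.011 + 5×1.008 + 1×14.007 + 1×15.999 = 107.112 → 107.11 g/mol.

107.11 g/mol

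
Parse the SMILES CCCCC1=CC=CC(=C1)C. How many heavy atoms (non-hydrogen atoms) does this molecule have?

Every atom symbol written in the SMILES (organic subset) is one heavy atom; implicit H are not written.
Heavy atoms by element → C:11.
Total: 11.

11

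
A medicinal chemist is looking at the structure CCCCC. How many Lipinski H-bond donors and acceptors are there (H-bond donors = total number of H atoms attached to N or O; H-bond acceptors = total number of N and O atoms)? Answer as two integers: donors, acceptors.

Donors: find every N or O and count the H atoms it carries.
  (no N or O atoms present)
Lipinski HBD = 0.
Acceptors: N atoms = 0, O atoms = 0 → HBA = 0.

0, 0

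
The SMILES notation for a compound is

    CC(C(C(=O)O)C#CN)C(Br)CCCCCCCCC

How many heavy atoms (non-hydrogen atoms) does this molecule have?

Every atom symbol written in the SMILES (organic subset) is one heavy atom; implicit H are not written.
Heavy atoms by element → Br:1, C:16, N:1, O:2.
Total: 20.

20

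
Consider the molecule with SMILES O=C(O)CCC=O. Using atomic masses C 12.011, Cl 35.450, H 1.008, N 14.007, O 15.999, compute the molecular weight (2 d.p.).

102.09 g/mol

First, the molecular formula is C4H6O3 (counting implicit H from valence).
  C: 4 × 12.011 = 48.044
  H: 6 × 1.008 = 6.048
  O: 3 × 15.999 = 47.997
Sum: 4×12.011 + 6×1.008 + 3×15.999 = 102.089 → 102.09 g/mol.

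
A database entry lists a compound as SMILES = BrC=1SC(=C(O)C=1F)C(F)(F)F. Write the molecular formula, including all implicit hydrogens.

C5HBrF4OS

Walk through each heavy atom and fill implicit hydrogens from standard valence (C 4, N 3, O 2, S 2, halogen 1):
  atom 1: Br (halogen, monovalent) → 0 H
  atom 2: C, bond orders sum to 4 (valence 4) → 0 H
  atom 3: S, bond orders sum to 2 (valence 2) → 0 H
  atom 4: C, bond orders sum to 4 (valence 4) → 0 H
  atom 5: C, bond orders sum to 4 (valence 4) → 0 H
  atom 6: O, bond orders sum to 1 (valence 2) → 1 H
  atom 7: C, bond orders sum to 4 (valence 4) → 0 H
  atom 8: F (halogen, monovalent) → 0 H
  atom 9: C, bond orders sum to 4 (valence 4) → 0 H
  atom 10: F (halogen, monovalent) → 0 H
  atom 11: F (halogen, monovalent) → 0 H
  atom 12: F (halogen, monovalent) → 0 H
Totals → C:5, H:1, Br:1, F:4, O:1, S:1.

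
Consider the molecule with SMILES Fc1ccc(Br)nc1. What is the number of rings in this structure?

1

In SMILES, each pair of matching ring-closure digits denotes one ring-closing bond; the number of such bonds equals the number of independent rings.
Ring-closure bonds here: 1.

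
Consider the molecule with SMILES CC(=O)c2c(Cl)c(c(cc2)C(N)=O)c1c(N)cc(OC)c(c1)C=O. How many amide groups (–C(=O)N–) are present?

1

The amide motif appears at heavy-atom position 11 in the SMILES.
Other groups present: 1 aldehyde, 1 ether, 1 ketone, 1 primary amine.
Amide count: 1.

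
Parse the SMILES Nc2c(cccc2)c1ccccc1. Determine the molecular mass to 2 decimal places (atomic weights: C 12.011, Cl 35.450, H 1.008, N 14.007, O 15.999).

169.23 g/mol

First, the molecular formula is C12H11N (counting implicit H from valence).
  C: 12 × 12.011 = 144.132
  H: 11 × 1.008 = 11.088
  N: 1 × 14.007 = 14.007
Sum: 12×12.011 + 11×1.008 + 1×14.007 = 169.227 → 169.23 g/mol.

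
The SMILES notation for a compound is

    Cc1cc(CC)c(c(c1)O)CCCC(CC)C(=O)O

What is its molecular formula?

Walk through each heavy atom and fill implicit hydrogens from standard valence (C 4, N 3, O 2, S 2, halogen 1); for lowercase aromatic atoms, an aromatic c carries 1 H when it has two neighbours and 0 H with three, and aromatic n carries 0 H:
  atom 1: C, bond orders sum to 1 (valence 4) → 3 H
  atom 2: aromatic c, 3 neighbours → 0 H
  atom 3: aromatic c, 2 neighbours → 1 H
  atom 4: aromatic c, 3 neighbours → 0 H
  atom 5: C, bond orders sum to 2 (valence 4) → 2 H
  atom 6: C, bond orders sum to 1 (valence 4) → 3 H
  atom 7: aromatic c, 3 neighbours → 0 H
  atom 8: aromatic c, 3 neighbours → 0 H
  atom 9: aromatic c, 2 neighbours → 1 H
  atom 10: O, bond orders sum to 1 (valence 2) → 1 H
  atom 11: C, bond orders sum to 2 (valence 4) → 2 H
  atom 12: C, bond orders sum to 2 (valence 4) → 2 H
  atom 13: C, bond orders sum to 2 (valence 4) → 2 H
  atom 14: C, bond orders sum to 3 (valence 4) → 1 H
  atom 15: C, bond orders sum to 2 (valence 4) → 2 H
  atom 16: C, bond orders sum to 1 (valence 4) → 3 H
  atom 17: C, bond orders sum to 4 (valence 4) → 0 H
  atom 18: O, bond orders sum to 2 (valence 2) → 0 H
  atom 19: O, bond orders sum to 1 (valence 2) → 1 H
Totals → C:16, H:24, O:3.

C16H24O3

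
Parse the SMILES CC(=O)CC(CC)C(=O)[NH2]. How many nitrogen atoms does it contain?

Scan the SMILES for N atoms (remember two-letter symbols like Cl and Br are single atoms).
Nitrogen count: 1.

1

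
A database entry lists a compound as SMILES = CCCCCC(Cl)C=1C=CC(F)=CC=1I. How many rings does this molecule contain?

In SMILES, each pair of matching ring-closure digits denotes one ring-closing bond; the number of such bonds equals the number of independent rings.
Ring-closure bonds here: 1.

1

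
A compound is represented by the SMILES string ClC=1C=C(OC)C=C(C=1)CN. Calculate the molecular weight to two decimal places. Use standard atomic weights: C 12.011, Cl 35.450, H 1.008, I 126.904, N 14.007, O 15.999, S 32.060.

171.62 g/mol

First, the molecular formula is C8H10ClNO (counting implicit H from valence).
  C: 8 × 12.011 = 96.088
  Cl: 1 × 35.450 = 35.450
  H: 10 × 1.008 = 10.080
  N: 1 × 14.007 = 14.007
  O: 1 × 15.999 = 15.999
Sum: 8×12.011 + 1×35.450 + 10×1.008 + 1×14.007 + 1×15.999 = 171.624 → 171.62 g/mol.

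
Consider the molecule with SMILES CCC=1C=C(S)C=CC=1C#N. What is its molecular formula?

Walk through each heavy atom and fill implicit hydrogens from standard valence (C 4, N 3, O 2, S 2, halogen 1):
  atom 1: C, bond orders sum to 1 (valence 4) → 3 H
  atom 2: C, bond orders sum to 2 (valence 4) → 2 H
  atom 3: C, bond orders sum to 4 (valence 4) → 0 H
  atom 4: C, bond orders sum to 3 (valence 4) → 1 H
  atom 5: C, bond orders sum to 4 (valence 4) → 0 H
  atom 6: S, bond orders sum to 1 (valence 2) → 1 H
  atom 7: C, bond orders sum to 3 (valence 4) → 1 H
  atom 8: C, bond orders sum to 3 (valence 4) → 1 H
  atom 9: C, bond orders sum to 4 (valence 4) → 0 H
  atom 10: C, bond orders sum to 4 (valence 4) → 0 H
  atom 11: N, bond orders sum to 3 (valence 3) → 0 H
Totals → C:9, H:9, N:1, S:1.
In Hill order: C9H9NS.

C9H9NS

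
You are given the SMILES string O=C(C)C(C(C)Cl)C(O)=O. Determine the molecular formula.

Walk through each heavy atom and fill implicit hydrogens from standard valence (C 4, N 3, O 2, S 2, halogen 1):
  atom 1: O, bond orders sum to 2 (valence 2) → 0 H
  atom 2: C, bond orders sum to 4 (valence 4) → 0 H
  atom 3: C, bond orders sum to 1 (valence 4) → 3 H
  atom 4: C, bond orders sum to 3 (valence 4) → 1 H
  atom 5: C, bond orders sum to 3 (valence 4) → 1 H
  atom 6: C, bond orders sum to 1 (valence 4) → 3 H
  atom 7: Cl (halogen, monovalent) → 0 H
  atom 8: C, bond orders sum to 4 (valence 4) → 0 H
  atom 9: O, bond orders sum to 1 (valence 2) → 1 H
  atom 10: O, bond orders sum to 2 (valence 2) → 0 H
Totals → C:6, H:9, Cl:1, O:3.

C6H9ClO3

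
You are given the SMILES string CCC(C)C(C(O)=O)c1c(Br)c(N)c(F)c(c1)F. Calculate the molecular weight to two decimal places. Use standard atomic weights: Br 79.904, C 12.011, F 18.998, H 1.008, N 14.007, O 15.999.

First, the molecular formula is C12H14BrF2NO2 (counting implicit H from valence).
  Br: 1 × 79.904 = 79.904
  C: 12 × 12.011 = 144.132
  F: 2 × 18.998 = 37.996
  H: 14 × 1.008 = 14.112
  N: 1 × 14.007 = 14.007
  O: 2 × 15.999 = 31.998
Sum: 1×79.904 + 12×12.011 + 2×18.998 + 14×1.008 + 1×14.007 + 2×15.999 = 322.149 → 322.15 g/mol.

322.15 g/mol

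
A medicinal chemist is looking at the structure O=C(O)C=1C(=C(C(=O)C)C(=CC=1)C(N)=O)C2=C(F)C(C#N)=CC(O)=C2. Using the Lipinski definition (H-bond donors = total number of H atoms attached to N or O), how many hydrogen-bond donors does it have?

4

Donors: find every N or O and count the H atoms it carries.
  atom 1 (O): bond orders sum to 2 → 0 H
  atom 3 (O): bond orders sum to 1 → 1 H
  atom 8 (O): bond orders sum to 2 → 0 H
  atom 14 (N): bond orders sum to 1 → 2 H
  atom 15 (O): bond orders sum to 2 → 0 H
  atom 21 (N): bond orders sum to 3 → 0 H
  atom 24 (O): bond orders sum to 1 → 1 H
Lipinski HBD = 4.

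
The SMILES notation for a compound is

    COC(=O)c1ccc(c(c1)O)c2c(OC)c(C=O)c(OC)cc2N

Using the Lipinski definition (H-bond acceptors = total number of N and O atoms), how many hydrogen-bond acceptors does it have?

N atoms: 1; O atoms: 6.
Lipinski HBA = 1 + 6 = 7.

7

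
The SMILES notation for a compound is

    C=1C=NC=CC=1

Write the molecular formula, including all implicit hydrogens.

C5H5N

Walk through each heavy atom and fill implicit hydrogens from standard valence (C 4, N 3, O 2, S 2, halogen 1):
  atom 1: C, bond orders sum to 3 (valence 4) → 1 H
  atom 2: C, bond orders sum to 3 (valence 4) → 1 H
  atom 3: N, bond orders sum to 3 (valence 3) → 0 H
  atom 4: C, bond orders sum to 3 (valence 4) → 1 H
  atom 5: C, bond orders sum to 3 (valence 4) → 1 H
  atom 6: C, bond orders sum to 3 (valence 4) → 1 H
Totals → C:5, H:5, N:1.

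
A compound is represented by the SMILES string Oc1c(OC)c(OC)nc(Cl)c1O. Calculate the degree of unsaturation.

Molecular formula: C7H8ClNO4.
DoU = (2C + 2 + N − H − X) / 2, where X is the halogen count and O/S are ignored.
    = (2·7 + 2 + 1 − 8 − 1) / 2 = 8 / 2 = 4.

4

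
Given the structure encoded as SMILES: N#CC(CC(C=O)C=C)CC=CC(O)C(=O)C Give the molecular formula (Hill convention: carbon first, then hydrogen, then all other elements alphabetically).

Walk through each heavy atom and fill implicit hydrogens from standard valence (C 4, N 3, O 2, S 2, halogen 1):
  atom 1: N, bond orders sum to 3 (valence 3) → 0 H
  atom 2: C, bond orders sum to 4 (valence 4) → 0 H
  atom 3: C, bond orders sum to 3 (valence 4) → 1 H
  atom 4: C, bond orders sum to 2 (valence 4) → 2 H
  atom 5: C, bond orders sum to 3 (valence 4) → 1 H
  atom 6: C, bond orders sum to 3 (valence 4) → 1 H
  atom 7: O, bond orders sum to 2 (valence 2) → 0 H
  atom 8: C, bond orders sum to 3 (valence 4) → 1 H
  atom 9: C, bond orders sum to 2 (valence 4) → 2 H
  atom 10: C, bond orders sum to 2 (valence 4) → 2 H
  atom 11: C, bond orders sum to 3 (valence 4) → 1 H
  atom 12: C, bond orders sum to 3 (valence 4) → 1 H
  atom 13: C, bond orders sum to 3 (valence 4) → 1 H
  atom 14: O, bond orders sum to 1 (valence 2) → 1 H
  atom 15: C, bond orders sum to 4 (valence 4) → 0 H
  atom 16: O, bond orders sum to 2 (valence 2) → 0 H
  atom 17: C, bond orders sum to 1 (valence 4) → 3 H
Totals → C:13, H:17, N:1, O:3.
In Hill order: C13H17NO3.

C13H17NO3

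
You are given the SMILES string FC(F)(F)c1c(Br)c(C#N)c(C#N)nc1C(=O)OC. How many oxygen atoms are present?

Scan the SMILES for O atoms (remember two-letter symbols like Cl and Br are single atoms).
Oxygen count: 2.

2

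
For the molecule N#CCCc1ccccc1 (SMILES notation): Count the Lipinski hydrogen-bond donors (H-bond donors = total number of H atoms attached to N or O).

Donors: find every N or O and count the H atoms it carries.
  atom 1 (N): bond orders sum to 3 → 0 H
Lipinski HBD = 0.

0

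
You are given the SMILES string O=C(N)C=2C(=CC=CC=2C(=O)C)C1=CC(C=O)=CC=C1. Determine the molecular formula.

C16H13NO3

Walk through each heavy atom and fill implicit hydrogens from standard valence (C 4, N 3, O 2, S 2, halogen 1):
  atom 1: O, bond orders sum to 2 (valence 2) → 0 H
  atom 2: C, bond orders sum to 4 (valence 4) → 0 H
  atom 3: N, bond orders sum to 1 (valence 3) → 2 H
  atom 4: C, bond orders sum to 4 (valence 4) → 0 H
  atom 5: C, bond orders sum to 4 (valence 4) → 0 H
  atom 6: C, bond orders sum to 3 (valence 4) → 1 H
  atom 7: C, bond orders sum to 3 (valence 4) → 1 H
  atom 8: C, bond orders sum to 3 (valence 4) → 1 H
  atom 9: C, bond orders sum to 4 (valence 4) → 0 H
  atom 10: C, bond orders sum to 4 (valence 4) → 0 H
  atom 11: O, bond orders sum to 2 (valence 2) → 0 H
  atom 12: C, bond orders sum to 1 (valence 4) → 3 H
  atom 13: C, bond orders sum to 4 (valence 4) → 0 H
  atom 14: C, bond orders sum to 3 (valence 4) → 1 H
  atom 15: C, bond orders sum to 4 (valence 4) → 0 H
  atom 16: C, bond orders sum to 3 (valence 4) → 1 H
  atom 17: O, bond orders sum to 2 (valence 2) → 0 H
  atom 18: C, bond orders sum to 3 (valence 4) → 1 H
  atom 19: C, bond orders sum to 3 (valence 4) → 1 H
  atom 20: C, bond orders sum to 3 (valence 4) → 1 H
Totals → C:16, H:13, N:1, O:3.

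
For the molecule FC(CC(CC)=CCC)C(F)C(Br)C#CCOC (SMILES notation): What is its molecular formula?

C14H21BrF2O

Walk through each heavy atom and fill implicit hydrogens from standard valence (C 4, N 3, O 2, S 2, halogen 1):
  atom 1: F (halogen, monovalent) → 0 H
  atom 2: C, bond orders sum to 3 (valence 4) → 1 H
  atom 3: C, bond orders sum to 2 (valence 4) → 2 H
  atom 4: C, bond orders sum to 4 (valence 4) → 0 H
  atom 5: C, bond orders sum to 2 (valence 4) → 2 H
  atom 6: C, bond orders sum to 1 (valence 4) → 3 H
  atom 7: C, bond orders sum to 3 (valence 4) → 1 H
  atom 8: C, bond orders sum to 2 (valence 4) → 2 H
  atom 9: C, bond orders sum to 1 (valence 4) → 3 H
  atom 10: C, bond orders sum to 3 (valence 4) → 1 H
  atom 11: F (halogen, monovalent) → 0 H
  atom 12: C, bond orders sum to 3 (valence 4) → 1 H
  atom 13: Br (halogen, monovalent) → 0 H
  atom 14: C, bond orders sum to 4 (valence 4) → 0 H
  atom 15: C, bond orders sum to 4 (valence 4) → 0 H
  atom 16: C, bond orders sum to 2 (valence 4) → 2 H
  atom 17: O, bond orders sum to 2 (valence 2) → 0 H
  atom 18: C, bond orders sum to 1 (valence 4) → 3 H
Totals → C:14, H:21, Br:1, F:2, O:1.
In Hill order: C14H21BrF2O.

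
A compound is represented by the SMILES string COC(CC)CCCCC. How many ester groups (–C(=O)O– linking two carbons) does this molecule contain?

0

Scan the SMILES for the ester motif — none present.
Groups that are present: 1 ether.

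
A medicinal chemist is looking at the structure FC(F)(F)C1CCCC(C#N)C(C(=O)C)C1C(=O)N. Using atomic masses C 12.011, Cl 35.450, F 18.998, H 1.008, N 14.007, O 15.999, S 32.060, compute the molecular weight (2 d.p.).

First, the molecular formula is C12H15F3N2O2 (counting implicit H from valence).
  C: 12 × 12.011 = 144.132
  F: 3 × 18.998 = 56.994
  H: 15 × 1.008 = 15.120
  N: 2 × 14.007 = 28.014
  O: 2 × 15.999 = 31.998
Sum: 12×12.011 + 3×18.998 + 15×1.008 + 2×14.007 + 2×15.999 = 276.258 → 276.26 g/mol.

276.26 g/mol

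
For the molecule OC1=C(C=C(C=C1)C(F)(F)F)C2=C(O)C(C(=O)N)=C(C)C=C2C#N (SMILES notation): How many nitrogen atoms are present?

Scan the SMILES for N atoms (remember two-letter symbols like Cl and Br are single atoms).
Nitrogen count: 2.

2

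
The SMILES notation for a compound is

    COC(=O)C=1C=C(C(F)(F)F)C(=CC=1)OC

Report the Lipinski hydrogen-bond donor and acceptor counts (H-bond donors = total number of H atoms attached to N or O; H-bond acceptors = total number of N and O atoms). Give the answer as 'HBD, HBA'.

0, 3

Donors: find every N or O and count the H atoms it carries.
  atom 2 (O): bond orders sum to 2 → 0 H
  atom 4 (O): bond orders sum to 2 → 0 H
  atom 15 (O): bond orders sum to 2 → 0 H
Lipinski HBD = 0.
Acceptors: N atoms = 0, O atoms = 3 → HBA = 3.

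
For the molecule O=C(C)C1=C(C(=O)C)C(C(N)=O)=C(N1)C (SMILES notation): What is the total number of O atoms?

3

Scan the SMILES for O atoms (remember two-letter symbols like Cl and Br are single atoms).
Oxygen count: 3.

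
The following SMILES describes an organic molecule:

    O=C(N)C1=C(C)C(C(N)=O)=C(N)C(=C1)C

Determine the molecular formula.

Walk through each heavy atom and fill implicit hydrogens from standard valence (C 4, N 3, O 2, S 2, halogen 1):
  atom 1: O, bond orders sum to 2 (valence 2) → 0 H
  atom 2: C, bond orders sum to 4 (valence 4) → 0 H
  atom 3: N, bond orders sum to 1 (valence 3) → 2 H
  atom 4: C, bond orders sum to 4 (valence 4) → 0 H
  atom 5: C, bond orders sum to 4 (valence 4) → 0 H
  atom 6: C, bond orders sum to 1 (valence 4) → 3 H
  atom 7: C, bond orders sum to 4 (valence 4) → 0 H
  atom 8: C, bond orders sum to 4 (valence 4) → 0 H
  atom 9: N, bond orders sum to 1 (valence 3) → 2 H
  atom 10: O, bond orders sum to 2 (valence 2) → 0 H
  atom 11: C, bond orders sum to 4 (valence 4) → 0 H
  atom 12: N, bond orders sum to 1 (valence 3) → 2 H
  atom 13: C, bond orders sum to 4 (valence 4) → 0 H
  atom 14: C, bond orders sum to 3 (valence 4) → 1 H
  atom 15: C, bond orders sum to 1 (valence 4) → 3 H
Totals → C:10, H:13, N:3, O:2.

C10H13N3O2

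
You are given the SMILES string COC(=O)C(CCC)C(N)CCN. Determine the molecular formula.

C9H20N2O2

Walk through each heavy atom and fill implicit hydrogens from standard valence (C 4, N 3, O 2, S 2, halogen 1):
  atom 1: C, bond orders sum to 1 (valence 4) → 3 H
  atom 2: O, bond orders sum to 2 (valence 2) → 0 H
  atom 3: C, bond orders sum to 4 (valence 4) → 0 H
  atom 4: O, bond orders sum to 2 (valence 2) → 0 H
  atom 5: C, bond orders sum to 3 (valence 4) → 1 H
  atom 6: C, bond orders sum to 2 (valence 4) → 2 H
  atom 7: C, bond orders sum to 2 (valence 4) → 2 H
  atom 8: C, bond orders sum to 1 (valence 4) → 3 H
  atom 9: C, bond orders sum to 3 (valence 4) → 1 H
  atom 10: N, bond orders sum to 1 (valence 3) → 2 H
  atom 11: C, bond orders sum to 2 (valence 4) → 2 H
  atom 12: C, bond orders sum to 2 (valence 4) → 2 H
  atom 13: N, bond orders sum to 1 (valence 3) → 2 H
Totals → C:9, H:20, N:2, O:2.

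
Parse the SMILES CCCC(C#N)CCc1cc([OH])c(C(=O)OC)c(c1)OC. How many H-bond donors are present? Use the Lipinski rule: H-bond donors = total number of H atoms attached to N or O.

1

Donors: find every N or O and count the H atoms it carries.
  atom 6 (N): bond orders sum to 3 → 0 H
  atom 12 (O): bond orders sum to 1 → 1 H
  atom 15 (O): bond orders sum to 2 → 0 H
  atom 16 (O): bond orders sum to 2 → 0 H
  atom 20 (O): bond orders sum to 2 → 0 H
Lipinski HBD = 1.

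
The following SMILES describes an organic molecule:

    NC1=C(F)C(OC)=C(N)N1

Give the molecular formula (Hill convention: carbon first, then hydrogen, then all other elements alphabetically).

Walk through each heavy atom and fill implicit hydrogens from standard valence (C 4, N 3, O 2, S 2, halogen 1):
  atom 1: N, bond orders sum to 1 (valence 3) → 2 H
  atom 2: C, bond orders sum to 4 (valence 4) → 0 H
  atom 3: C, bond orders sum to 4 (valence 4) → 0 H
  atom 4: F (halogen, monovalent) → 0 H
  atom 5: C, bond orders sum to 4 (valence 4) → 0 H
  atom 6: O, bond orders sum to 2 (valence 2) → 0 H
  atom 7: C, bond orders sum to 1 (valence 4) → 3 H
  atom 8: C, bond orders sum to 4 (valence 4) → 0 H
  atom 9: N, bond orders sum to 1 (valence 3) → 2 H
  atom 10: N, bond orders sum to 2 (valence 3) → 1 H
Totals → C:5, H:8, F:1, N:3, O:1.
In Hill order: C5H8FN3O.

C5H8FN3O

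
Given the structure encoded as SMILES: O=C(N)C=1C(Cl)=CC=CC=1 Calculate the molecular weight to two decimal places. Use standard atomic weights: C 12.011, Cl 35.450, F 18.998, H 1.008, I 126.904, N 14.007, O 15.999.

First, the molecular formula is C7H6ClNO (counting implicit H from valence).
  C: 7 × 12.011 = 84.077
  Cl: 1 × 35.450 = 35.450
  H: 6 × 1.008 = 6.048
  N: 1 × 14.007 = 14.007
  O: 1 × 15.999 = 15.999
Sum: 7×12.011 + 1×35.450 + 6×1.008 + 1×14.007 + 1×15.999 = 155.581 → 155.58 g/mol.

155.58 g/mol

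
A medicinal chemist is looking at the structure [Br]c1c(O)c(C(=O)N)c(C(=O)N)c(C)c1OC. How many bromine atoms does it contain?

1

Scan the SMILES for Br atoms (remember two-letter symbols like Cl and Br are single atoms).
Bromine count: 1.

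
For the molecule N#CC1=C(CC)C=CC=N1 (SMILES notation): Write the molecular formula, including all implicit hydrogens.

Walk through each heavy atom and fill implicit hydrogens from standard valence (C 4, N 3, O 2, S 2, halogen 1):
  atom 1: N, bond orders sum to 3 (valence 3) → 0 H
  atom 2: C, bond orders sum to 4 (valence 4) → 0 H
  atom 3: C, bond orders sum to 4 (valence 4) → 0 H
  atom 4: C, bond orders sum to 4 (valence 4) → 0 H
  atom 5: C, bond orders sum to 2 (valence 4) → 2 H
  atom 6: C, bond orders sum to 1 (valence 4) → 3 H
  atom 7: C, bond orders sum to 3 (valence 4) → 1 H
  atom 8: C, bond orders sum to 3 (valence 4) → 1 H
  atom 9: C, bond orders sum to 3 (valence 4) → 1 H
  atom 10: N, bond orders sum to 3 (valence 3) → 0 H
Totals → C:8, H:8, N:2.

C8H8N2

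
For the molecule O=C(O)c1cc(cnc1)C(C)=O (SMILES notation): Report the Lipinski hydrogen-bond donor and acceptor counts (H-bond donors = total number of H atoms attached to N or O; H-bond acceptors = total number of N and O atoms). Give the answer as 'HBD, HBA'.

Donors: find every N or O and count the H atoms it carries.
  atom 1 (O): bond orders sum to 2 → 0 H
  atom 3 (O): bond orders sum to 1 → 1 H
  atom 8 (N): bond orders sum to 3 → 0 H
  atom 12 (O): bond orders sum to 2 → 0 H
Lipinski HBD = 1.
Acceptors: N atoms = 1, O atoms = 3 → HBA = 4.

1, 4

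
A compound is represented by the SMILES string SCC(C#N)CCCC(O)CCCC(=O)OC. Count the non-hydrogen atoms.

Every atom symbol written in the SMILES (organic subset) is one heavy atom; implicit H are not written.
Heavy atoms by element → C:12, N:1, O:3, S:1.
Total: 17.

17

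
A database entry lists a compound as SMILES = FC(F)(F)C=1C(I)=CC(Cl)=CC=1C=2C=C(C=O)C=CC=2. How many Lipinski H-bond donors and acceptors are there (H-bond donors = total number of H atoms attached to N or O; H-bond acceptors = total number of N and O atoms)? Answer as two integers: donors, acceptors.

Donors: find every N or O and count the H atoms it carries.
  atom 17 (O): bond orders sum to 2 → 0 H
Lipinski HBD = 0.
Acceptors: N atoms = 0, O atoms = 1 → HBA = 1.

0, 1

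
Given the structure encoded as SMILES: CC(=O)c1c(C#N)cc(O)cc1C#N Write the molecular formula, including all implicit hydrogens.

Walk through each heavy atom and fill implicit hydrogens from standard valence (C 4, N 3, O 2, S 2, halogen 1); for lowercase aromatic atoms, an aromatic c carries 1 H when it has two neighbours and 0 H with three, and aromatic n carries 0 H:
  atom 1: C, bond orders sum to 1 (valence 4) → 3 H
  atom 2: C, bond orders sum to 4 (valence 4) → 0 H
  atom 3: O, bond orders sum to 2 (valence 2) → 0 H
  atom 4: aromatic c, 3 neighbours → 0 H
  atom 5: aromatic c, 3 neighbours → 0 H
  atom 6: C, bond orders sum to 4 (valence 4) → 0 H
  atom 7: N, bond orders sum to 3 (valence 3) → 0 H
  atom 8: aromatic c, 2 neighbours → 1 H
  atom 9: aromatic c, 3 neighbours → 0 H
  atom 10: O, bond orders sum to 1 (valence 2) → 1 H
  atom 11: aromatic c, 2 neighbours → 1 H
  atom 12: aromatic c, 3 neighbours → 0 H
  atom 13: C, bond orders sum to 4 (valence 4) → 0 H
  atom 14: N, bond orders sum to 3 (valence 3) → 0 H
Totals → C:10, H:6, N:2, O:2.
In Hill order: C10H6N2O2.

C10H6N2O2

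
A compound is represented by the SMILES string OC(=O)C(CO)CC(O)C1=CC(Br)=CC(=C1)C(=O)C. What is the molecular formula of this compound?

Walk through each heavy atom and fill implicit hydrogens from standard valence (C 4, N 3, O 2, S 2, halogen 1):
  atom 1: O, bond orders sum to 1 (valence 2) → 1 H
  atom 2: C, bond orders sum to 4 (valence 4) → 0 H
  atom 3: O, bond orders sum to 2 (valence 2) → 0 H
  atom 4: C, bond orders sum to 3 (valence 4) → 1 H
  atom 5: C, bond orders sum to 2 (valence 4) → 2 H
  atom 6: O, bond orders sum to 1 (valence 2) → 1 H
  atom 7: C, bond orders sum to 2 (valence 4) → 2 H
  atom 8: C, bond orders sum to 3 (valence 4) → 1 H
  atom 9: O, bond orders sum to 1 (valence 2) → 1 H
  atom 10: C, bond orders sum to 4 (valence 4) → 0 H
  atom 11: C, bond orders sum to 3 (valence 4) → 1 H
  atom 12: C, bond orders sum to 4 (valence 4) → 0 H
  atom 13: Br (halogen, monovalent) → 0 H
  atom 14: C, bond orders sum to 3 (valence 4) → 1 H
  atom 15: C, bond orders sum to 4 (valence 4) → 0 H
  atom 16: C, bond orders sum to 3 (valence 4) → 1 H
  atom 17: C, bond orders sum to 4 (valence 4) → 0 H
  atom 18: O, bond orders sum to 2 (valence 2) → 0 H
  atom 19: C, bond orders sum to 1 (valence 4) → 3 H
Totals → C:13, H:15, Br:1, O:5.

C13H15BrO5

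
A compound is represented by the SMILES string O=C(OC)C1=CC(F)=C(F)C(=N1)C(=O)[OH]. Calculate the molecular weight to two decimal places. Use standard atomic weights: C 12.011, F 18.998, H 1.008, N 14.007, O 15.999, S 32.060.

First, the molecular formula is C8H5F2NO4 (counting implicit H from valence).
  C: 8 × 12.011 = 96.088
  F: 2 × 18.998 = 37.996
  H: 5 × 1.008 = 5.040
  N: 1 × 14.007 = 14.007
  O: 4 × 15.999 = 63.996
Sum: 8×12.011 + 2×18.998 + 5×1.008 + 1×14.007 + 4×15.999 = 217.127 → 217.13 g/mol.

217.13 g/mol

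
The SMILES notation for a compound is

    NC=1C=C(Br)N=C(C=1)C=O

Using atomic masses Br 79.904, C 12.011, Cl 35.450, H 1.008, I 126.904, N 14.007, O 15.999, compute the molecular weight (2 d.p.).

201.02 g/mol

First, the molecular formula is C6H5BrN2O (counting implicit H from valence).
  Br: 1 × 79.904 = 79.904
  C: 6 × 12.011 = 72.066
  H: 5 × 1.008 = 5.040
  N: 2 × 14.007 = 28.014
  O: 1 × 15.999 = 15.999
Sum: 1×79.904 + 6×12.011 + 5×1.008 + 2×14.007 + 1×15.999 = 201.023 → 201.02 g/mol.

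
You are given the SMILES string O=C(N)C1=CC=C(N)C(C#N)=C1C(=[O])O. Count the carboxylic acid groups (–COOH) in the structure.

The carboxylic acid motif appears at heavy-atom position 13 in the SMILES.
Other groups present: 1 amide, 1 nitrile, 1 primary amine.
Carboxylic acid count: 1.

1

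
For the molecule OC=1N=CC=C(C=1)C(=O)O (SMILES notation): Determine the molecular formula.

Walk through each heavy atom and fill implicit hydrogens from standard valence (C 4, N 3, O 2, S 2, halogen 1):
  atom 1: O, bond orders sum to 1 (valence 2) → 1 H
  atom 2: C, bond orders sum to 4 (valence 4) → 0 H
  atom 3: N, bond orders sum to 3 (valence 3) → 0 H
  atom 4: C, bond orders sum to 3 (valence 4) → 1 H
  atom 5: C, bond orders sum to 3 (valence 4) → 1 H
  atom 6: C, bond orders sum to 4 (valence 4) → 0 H
  atom 7: C, bond orders sum to 3 (valence 4) → 1 H
  atom 8: C, bond orders sum to 4 (valence 4) → 0 H
  atom 9: O, bond orders sum to 2 (valence 2) → 0 H
  atom 10: O, bond orders sum to 1 (valence 2) → 1 H
Totals → C:6, H:5, N:1, O:3.

C6H5NO3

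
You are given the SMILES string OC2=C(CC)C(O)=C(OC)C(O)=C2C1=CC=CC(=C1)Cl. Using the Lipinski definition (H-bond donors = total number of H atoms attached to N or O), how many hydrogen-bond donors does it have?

Donors: find every N or O and count the H atoms it carries.
  atom 1 (O): bond orders sum to 1 → 1 H
  atom 7 (O): bond orders sum to 1 → 1 H
  atom 9 (O): bond orders sum to 2 → 0 H
  atom 12 (O): bond orders sum to 1 → 1 H
Lipinski HBD = 3.

3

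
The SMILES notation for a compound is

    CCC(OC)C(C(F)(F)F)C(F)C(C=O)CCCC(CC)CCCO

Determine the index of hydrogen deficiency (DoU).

1

Molecular formula: C18H32F4O3.
DoU = (2C + 2 + N − H − X) / 2, where X is the halogen count and O/S are ignored.
    = (2·18 + 2 + 0 − 32 − 4) / 2 = 2 / 2 = 1.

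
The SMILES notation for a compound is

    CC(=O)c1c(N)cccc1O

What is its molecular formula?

Walk through each heavy atom and fill implicit hydrogens from standard valence (C 4, N 3, O 2, S 2, halogen 1); for lowercase aromatic atoms, an aromatic c carries 1 H when it has two neighbours and 0 H with three, and aromatic n carries 0 H:
  atom 1: C, bond orders sum to 1 (valence 4) → 3 H
  atom 2: C, bond orders sum to 4 (valence 4) → 0 H
  atom 3: O, bond orders sum to 2 (valence 2) → 0 H
  atom 4: aromatic c, 3 neighbours → 0 H
  atom 5: aromatic c, 3 neighbours → 0 H
  atom 6: N, bond orders sum to 1 (valence 3) → 2 H
  atom 7: aromatic c, 2 neighbours → 1 H
  atom 8: aromatic c, 2 neighbours → 1 H
  atom 9: aromatic c, 2 neighbours → 1 H
  atom 10: aromatic c, 3 neighbours → 0 H
  atom 11: O, bond orders sum to 1 (valence 2) → 1 H
Totals → C:8, H:9, N:1, O:2.

C8H9NO2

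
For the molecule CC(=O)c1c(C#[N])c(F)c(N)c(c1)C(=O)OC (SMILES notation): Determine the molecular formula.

C11H9FN2O3

Walk through each heavy atom and fill implicit hydrogens from standard valence (C 4, N 3, O 2, S 2, halogen 1); for lowercase aromatic atoms, an aromatic c carries 1 H when it has two neighbours and 0 H with three, and aromatic n carries 0 H:
  atom 1: C, bond orders sum to 1 (valence 4) → 3 H
  atom 2: C, bond orders sum to 4 (valence 4) → 0 H
  atom 3: O, bond orders sum to 2 (valence 2) → 0 H
  atom 4: aromatic c, 3 neighbours → 0 H
  atom 5: aromatic c, 3 neighbours → 0 H
  atom 6: C, bond orders sum to 4 (valence 4) → 0 H
  atom 7: N with explicit H count 0
  atom 8: aromatic c, 3 neighbours → 0 H
  atom 9: F (halogen, monovalent) → 0 H
  atom 10: aromatic c, 3 neighbours → 0 H
  atom 11: N, bond orders sum to 1 (valence 3) → 2 H
  atom 12: aromatic c, 3 neighbours → 0 H
  atom 13: aromatic c, 2 neighbours → 1 H
  atom 14: C, bond orders sum to 4 (valence 4) → 0 H
  atom 15: O, bond orders sum to 2 (valence 2) → 0 H
  atom 16: O, bond orders sum to 2 (valence 2) → 0 H
  atom 17: C, bond orders sum to 1 (valence 4) → 3 H
Totals → C:11, H:9, F:1, N:2, O:3.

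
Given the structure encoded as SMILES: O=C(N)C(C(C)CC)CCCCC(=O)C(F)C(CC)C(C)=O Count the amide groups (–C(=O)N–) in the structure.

1

The amide motif appears at heavy-atom position 2 in the SMILES.
Other groups present: 2 ketone.
Amide count: 1.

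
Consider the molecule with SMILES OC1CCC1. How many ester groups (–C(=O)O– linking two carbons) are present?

0

Scan the SMILES for the ester motif — none present.
Groups that are present: 1 hydroxyl.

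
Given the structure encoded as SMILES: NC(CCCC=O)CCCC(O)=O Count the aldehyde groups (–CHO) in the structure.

The aldehyde motif appears at heavy-atom position 6 in the SMILES.
Other groups present: 1 carboxylic acid, 1 primary amine.
Aldehyde count: 1.

1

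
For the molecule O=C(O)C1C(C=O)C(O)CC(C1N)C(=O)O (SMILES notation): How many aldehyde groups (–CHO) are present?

The aldehyde motif appears at heavy-atom position 6 in the SMILES.
Other groups present: 2 carboxylic acid, 1 hydroxyl, 1 primary amine.
Aldehyde count: 1.

1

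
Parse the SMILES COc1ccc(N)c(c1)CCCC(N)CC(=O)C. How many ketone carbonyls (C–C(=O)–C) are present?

1

The ketone motif appears at heavy-atom position 16 in the SMILES.
Other groups present: 1 ether, 2 primary amine.
Ketone count: 1.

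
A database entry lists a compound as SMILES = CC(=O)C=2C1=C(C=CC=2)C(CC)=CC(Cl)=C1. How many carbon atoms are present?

Count every carbon token in the SMILES (each C, including those in ring-closure positions and inside branches).
Carbon count: 14.

14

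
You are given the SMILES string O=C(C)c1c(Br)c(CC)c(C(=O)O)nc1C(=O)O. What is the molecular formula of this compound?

C11H10BrNO5

Walk through each heavy atom and fill implicit hydrogens from standard valence (C 4, N 3, O 2, S 2, halogen 1); for lowercase aromatic atoms, an aromatic c carries 1 H when it has two neighbours and 0 H with three, and aromatic n carries 0 H:
  atom 1: O, bond orders sum to 2 (valence 2) → 0 H
  atom 2: C, bond orders sum to 4 (valence 4) → 0 H
  atom 3: C, bond orders sum to 1 (valence 4) → 3 H
  atom 4: aromatic c, 3 neighbours → 0 H
  atom 5: aromatic c, 3 neighbours → 0 H
  atom 6: Br (halogen, monovalent) → 0 H
  atom 7: aromatic c, 3 neighbours → 0 H
  atom 8: C, bond orders sum to 2 (valence 4) → 2 H
  atom 9: C, bond orders sum to 1 (valence 4) → 3 H
  atom 10: aromatic c, 3 neighbours → 0 H
  atom 11: C, bond orders sum to 4 (valence 4) → 0 H
  atom 12: O, bond orders sum to 2 (valence 2) → 0 H
  atom 13: O, bond orders sum to 1 (valence 2) → 1 H
  atom 14: aromatic n, 2 neighbours → 0 H
  atom 15: aromatic c, 3 neighbours → 0 H
  atom 16: C, bond orders sum to 4 (valence 4) → 0 H
  atom 17: O, bond orders sum to 2 (valence 2) → 0 H
  atom 18: O, bond orders sum to 1 (valence 2) → 1 H
Totals → C:11, H:10, Br:1, N:1, O:5.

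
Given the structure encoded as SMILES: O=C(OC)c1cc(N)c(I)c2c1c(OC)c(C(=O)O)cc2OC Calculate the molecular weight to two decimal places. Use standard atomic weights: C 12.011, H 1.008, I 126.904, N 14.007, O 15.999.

431.18 g/mol

First, the molecular formula is C15H14INO6 (counting implicit H from valence).
  C: 15 × 12.011 = 180.165
  H: 14 × 1.008 = 14.112
  I: 1 × 126.904 = 126.904
  N: 1 × 14.007 = 14.007
  O: 6 × 15.999 = 95.994
Sum: 15×12.011 + 14×1.008 + 1×126.904 + 1×14.007 + 6×15.999 = 431.182 → 431.18 g/mol.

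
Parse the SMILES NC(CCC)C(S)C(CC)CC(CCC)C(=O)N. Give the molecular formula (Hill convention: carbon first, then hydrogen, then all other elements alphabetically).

Walk through each heavy atom and fill implicit hydrogens from standard valence (C 4, N 3, O 2, S 2, halogen 1):
  atom 1: N, bond orders sum to 1 (valence 3) → 2 H
  atom 2: C, bond orders sum to 3 (valence 4) → 1 H
  atom 3: C, bond orders sum to 2 (valence 4) → 2 H
  atom 4: C, bond orders sum to 2 (valence 4) → 2 H
  atom 5: C, bond orders sum to 1 (valence 4) → 3 H
  atom 6: C, bond orders sum to 3 (valence 4) → 1 H
  atom 7: S, bond orders sum to 1 (valence 2) → 1 H
  atom 8: C, bond orders sum to 3 (valence 4) → 1 H
  atom 9: C, bond orders sum to 2 (valence 4) → 2 H
  atom 10: C, bond orders sum to 1 (valence 4) → 3 H
  atom 11: C, bond orders sum to 2 (valence 4) → 2 H
  atom 12: C, bond orders sum to 3 (valence 4) → 1 H
  atom 13: C, bond orders sum to 2 (valence 4) → 2 H
  atom 14: C, bond orders sum to 2 (valence 4) → 2 H
  atom 15: C, bond orders sum to 1 (valence 4) → 3 H
  atom 16: C, bond orders sum to 4 (valence 4) → 0 H
  atom 17: O, bond orders sum to 2 (valence 2) → 0 H
  atom 18: N, bond orders sum to 1 (valence 3) → 2 H
Totals → C:14, H:30, N:2, O:1, S:1.
In Hill order: C14H30N2OS.

C14H30N2OS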